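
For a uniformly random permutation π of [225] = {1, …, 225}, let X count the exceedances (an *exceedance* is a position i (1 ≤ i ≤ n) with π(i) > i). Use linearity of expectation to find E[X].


Write X = Σ_{i=1}^{225} X_i, where X_i = 1_{π(i) > i}.
For each fixed i, π(i) is uniform over {1, …, 225} (marginal of a uniform permutation), so P[π(i) > i] = (n − i)/n. Summing: Σ_{i=1}^{225} (n − i)/n = (0 + 1 + … + 224)/225 = 225(225 − 1)/(2·225) = (225 − 1)/2.
Hence E[X] = Σ_{i=1}^{225} (225 − i)/225 = 112 ≈ 112.00000.

E[X] = 112 = 112.00000.


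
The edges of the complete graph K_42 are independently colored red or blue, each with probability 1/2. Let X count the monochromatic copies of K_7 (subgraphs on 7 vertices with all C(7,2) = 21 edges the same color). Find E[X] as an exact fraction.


Let X = Σ_S X_S over the C(42, 7) = 26978328 subsets S of size 7, where X_S = 1 if the K_7 on S is monochromatic.
For a fixed S, the K_7 on S has C(7, 2) = 21 edges. P[all 21 edges red] = (1/2)^21, and likewise for blue, so P[monochromatic] = 2·(1/2)^21 = 2^{1 − 21} = 1/1048576.
By linearity of expectation: E[X] = C(42, 7) · 2^{1 − 21} = 26978328 · 1/1048576 = 3372291/131072.
Numerically: E[X] ≈ 25.729.

E[X] = C(42,7)·2^(1−C(7,2)) = 3372291/131072 ≈ 25.729.


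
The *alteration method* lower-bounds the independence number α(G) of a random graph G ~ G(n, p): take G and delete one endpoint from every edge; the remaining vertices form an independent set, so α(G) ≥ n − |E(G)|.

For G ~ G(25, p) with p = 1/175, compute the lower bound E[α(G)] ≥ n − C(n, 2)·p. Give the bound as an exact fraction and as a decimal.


E[|E(G)|] = C(25, 2)·p = 300 · (1/175) = 12/7.
E[α(G)] ≥ n − E[|E(G)|] = 25 − 12/7 = 163/7.
Numerically: ≈ 23.285714.
(This is only a lower bound; the true E[α(G)] may be larger.)

E[α(G)] ≥ 163/7 ≈ 23.285714.


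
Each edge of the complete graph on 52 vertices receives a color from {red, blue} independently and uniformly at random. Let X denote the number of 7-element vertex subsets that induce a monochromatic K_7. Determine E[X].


Let X = Σ_S X_S over the C(52, 7) = 133784560 subsets S of size 7, where X_S = 1 if the K_7 on S is monochromatic.
For a fixed S, the K_7 on S has C(7, 2) = 21 edges. P[all 21 edges red] = (1/2)^21, and likewise for blue, so P[monochromatic] = 2·(1/2)^21 = 2^{1 − 21} = 1/1048576.
By linearity of expectation: E[X] = C(52, 7) · 2^{1 − 21} = 133784560 · 1/1048576 = 8361535/65536.
Numerically: E[X] ≈ 127.587.

E[X] = C(52,7)·2^(1−C(7,2)) = 8361535/65536 ≈ 127.587.


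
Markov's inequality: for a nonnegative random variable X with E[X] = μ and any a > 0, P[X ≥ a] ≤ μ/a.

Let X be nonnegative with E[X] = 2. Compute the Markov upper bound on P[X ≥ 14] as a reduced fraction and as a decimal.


μ = E[X] = 2, a = 14.
Markov: P[X ≥ 14] ≤ μ/a = (2)/14 = 1/7.
Numerically: ≈ 0.142857.
(Since a = 14 > μ = 2.000000, the bound 1/7 is < 1 and informative.)

P[X ≥ 14] ≤ 1/7 ≈ 0.142857.


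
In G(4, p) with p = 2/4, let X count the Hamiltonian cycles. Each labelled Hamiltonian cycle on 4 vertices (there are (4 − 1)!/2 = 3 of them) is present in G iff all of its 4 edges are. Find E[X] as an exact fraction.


K_4 has (4 − 1)!/2 = 3 labelled Hamiltonian cycles.
For each such Hamiltonian cycle H, let X_H = 1 if all 4 edges of H are present in G. Then P[X_H = 1] = p^{4} = (1/2)^{4} = 1/16.
By linearity of expectation: E[X] = Σ_H E[X_H] = 3 · p^{4} = 3 · 1/16 = 3/16.
Numerically: E[X] ≈ 0.188.

E[X] = 3 · (1/2)^{4} = 3/16 ≈ 0.188.


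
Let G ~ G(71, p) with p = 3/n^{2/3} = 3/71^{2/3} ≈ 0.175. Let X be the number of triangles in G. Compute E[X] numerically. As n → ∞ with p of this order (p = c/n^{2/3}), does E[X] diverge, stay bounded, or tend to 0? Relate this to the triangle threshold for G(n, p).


Number of potential triangles: C(71, 3) = 57155.
Each occurs with probability p³ ≈ (0.175)³ ≈ 5.35608e-03.
By linearity: E[X] = C(71, 3)·p³ ≈ 57155 · 5.35608e-03 ≈ 306.127.
Since α = 2/3 < 1, p = c/n^{2/3} ≫ 1/n is above the triangle threshold p ~ 1/n. Asymptotically E[X] ~ (c³/6)·n^{3(1−α)} = (3³/6)·n^{1} → ∞; triangles are abundant w.h.p.

E[X] ≈ 306.127; in regime p = Θ(1/n^{2/3}) E[X] diverges (above the triangle threshold p ~ 1/n).


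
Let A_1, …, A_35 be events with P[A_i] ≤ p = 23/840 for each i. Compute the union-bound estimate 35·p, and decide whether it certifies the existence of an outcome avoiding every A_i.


Union bound: P[∪_{i=1}^{35} A_i] ≤ Σ_i P[A_i] ≤ 35·p = 35·(23/840) = 23/24.
Numerically: 23/24 ≈ 0.958333.
Is 23/24 < 1? YES.
Since P[∪ A_i] ≤ 23/24 < 1, the complement has P[∩ A_i^c] ≥ 1 − 23/24 = 1/24 > 0, so some outcome avoids every A_i.

35·p = 23/24 ≈ 0.958333; existence CERTIFIED by the union bound.


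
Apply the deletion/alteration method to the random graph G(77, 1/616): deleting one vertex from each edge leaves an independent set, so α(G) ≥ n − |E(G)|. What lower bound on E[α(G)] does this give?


E[|E(G)|] = C(77, 2)·p = 2926 · (1/616) = 19/4.
E[α(G)] ≥ n − E[|E(G)|] = 77 − 19/4 = 289/4.
Numerically: ≈ 72.250.
(This is only a lower bound; the true E[α(G)] may be larger.)

E[α(G)] ≥ 289/4 ≈ 72.250.


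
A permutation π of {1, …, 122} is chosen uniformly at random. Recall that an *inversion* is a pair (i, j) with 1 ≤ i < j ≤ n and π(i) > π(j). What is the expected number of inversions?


Write X = Σ X_I over the C(122, 2) = 7381 pairs i < j, with X_I the indicator of one inversion.
There are 7381 indicators.
For each fixed pair i < j, the values π(i) and π(j) are two distinct elements of {1, …, 122} in uniformly random order; by symmetry P[π(i) > π(j)] = 1/2.
By linearity: E[X] = 7381 · (1/2) = C(122, 2) · (1/2) = 7381/2 = 7381/2 ≈ 3690.5000.

E[X] = 7381/2 = 3690.5000.


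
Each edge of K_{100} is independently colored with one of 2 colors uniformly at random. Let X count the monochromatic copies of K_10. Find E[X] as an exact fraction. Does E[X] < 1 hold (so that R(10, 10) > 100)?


E[X] = C(100, 10) · 2^{1 − 45} = 17310309456440 · 2^{−44} = 17310309456440/17592186044416.
As a reduced fraction: E[X] = 2163788682055/2199023255552 ≈ 0.984.
Is E[X] < 1? YES.
Since E[X] < 1, there exists a 2-coloring of K_{100} with no monochromatic K_10; hence R(10, 10) > 100.

E[X] = 2163788682055/2199023255552 ≈ 0.984; E[X] < 1, so R(10, 10) > 100.


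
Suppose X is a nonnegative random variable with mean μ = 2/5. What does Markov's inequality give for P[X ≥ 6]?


μ = E[X] = 2/5, a = 6.
Markov: P[X ≥ 6] ≤ μ/a = (2/5)/6 = 1/15.
Numerically: ≈ 0.066667.
(Since a = 6 > μ = 0.400000, the bound 1/15 is < 1 and informative.)

P[X ≥ 6] ≤ 1/15 ≈ 0.066667.


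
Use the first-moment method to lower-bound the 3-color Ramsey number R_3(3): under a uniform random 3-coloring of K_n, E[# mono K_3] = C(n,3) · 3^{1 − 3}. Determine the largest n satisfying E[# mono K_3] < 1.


We need C(n, 3) · 3^{1 − 3} < 1, i.e. C(n, 3) < 3^{3 − 1} = 9.
Check values of n near the boundary:
  n = 3: C(3, 3) = 1; 1 < 9? YES
  n = 4: C(4, 3) = 4; 4 < 9? YES
  n = 5: C(5, 3) = 10; 10 < 9? NO
  n = 6: C(6, 3) = 20; 20 < 9? NO
  n = 7: C(7, 3) = 35; 35 < 9? NO
The largest n with C(n, 3) < 9 is n = 4 (where E[X] = 4/9 ≈ 0.444444). Hence R_3(3) > 4, i.e. R_3(3) ≥ 5.

Largest n = 4; hence R_3(3) > 4.


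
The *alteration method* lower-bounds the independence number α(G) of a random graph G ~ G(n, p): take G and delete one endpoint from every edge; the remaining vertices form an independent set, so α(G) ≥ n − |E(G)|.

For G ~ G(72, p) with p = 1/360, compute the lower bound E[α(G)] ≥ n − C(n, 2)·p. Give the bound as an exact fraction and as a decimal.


E[|E(G)|] = C(72, 2)·p = 2556 · (1/360) = 71/10.
E[α(G)] ≥ n − E[|E(G)|] = 72 − 71/10 = 649/10.
Numerically: ≈ 64.9000.
(This is only a lower bound; the true E[α(G)] may be larger.)

E[α(G)] ≥ 649/10 ≈ 64.9000.


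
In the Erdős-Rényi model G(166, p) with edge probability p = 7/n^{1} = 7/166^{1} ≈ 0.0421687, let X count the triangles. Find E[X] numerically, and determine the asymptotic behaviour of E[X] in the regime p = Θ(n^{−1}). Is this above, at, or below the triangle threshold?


Number of potential triangles: C(166, 3) = 748660.
Each occurs with probability p³ ≈ (0.0421687)³ ≈ 7.49842162e-05.
By linearity: E[X] = C(166, 3)·p³ ≈ 748660 · 7.49842162e-05 ≈ 56.137683.
Here α = 1, so p = 7/n is exactly at the triangle threshold p ~ 1/n. Asymptotically E[X] → c³/6 = 7³/6 = 343/6 ≈ 57.166667, a bounded constant. In this regime the triangle count is asymptotically Poisson(c³/6).

E[X] ≈ 56.137683; in regime p = Θ(1/n^{1}) E[X] stays bounded (at the triangle threshold p ~ 1/n).


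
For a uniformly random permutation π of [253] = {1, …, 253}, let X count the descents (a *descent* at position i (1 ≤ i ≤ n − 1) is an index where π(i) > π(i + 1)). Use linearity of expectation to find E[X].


Write X = Σ X_I over i = 1, …, 252, with X_I the indicator of one descent.
There are 252 indicators.
For each fixed i, the pair (π(i), π(i+1)) is a uniformly random ordered pair of distinct values from {1, …, 253}; by symmetry P[π(i) > π(i+1)] = 1/2.
By linearity: E[X] = 252 · (1/2) = (253 − 1) · (1/2) = 126 ≈ 126.000.

E[X] = 126 = 126.000.


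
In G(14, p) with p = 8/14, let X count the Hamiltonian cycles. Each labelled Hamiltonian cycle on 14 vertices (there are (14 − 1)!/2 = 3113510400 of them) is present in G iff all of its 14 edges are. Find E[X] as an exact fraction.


K_14 has (14 − 1)!/2 = 3113510400 labelled Hamiltonian cycles.
For each such Hamiltonian cycle H, let X_H = 1 if all 14 edges of H are present in G. Then P[X_H = 1] = p^{14} = (4/7)^{14} = 268435456/678223072849.
Summing the indicators: E[X] = Σ_H E[X_H] = 3113510400 · p^{14} = 3113510400 · 268435456/678223072849 = 119396654854963200/96889010407.
Numerically: E[X] ≈ 1.232e+06.

E[X] = 3113510400 · (4/7)^{14} = 119396654854963200/96889010407 ≈ 1.232e+06.


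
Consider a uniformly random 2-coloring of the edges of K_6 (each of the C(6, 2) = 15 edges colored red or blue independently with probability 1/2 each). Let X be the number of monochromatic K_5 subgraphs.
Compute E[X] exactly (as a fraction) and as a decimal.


Let X = Σ_S X_S over the C(6, 5) = 6 subsets S of size 5, where X_S = 1 if the K_5 on S is monochromatic.
For a fixed S, the K_5 on S has C(5, 2) = 10 edges. P[all 10 edges red] = (1/2)^10, and likewise for blue, so P[monochromatic] = 2·(1/2)^10 = 2^{1 − 10} = 1/512.
By linearity of expectation: E[X] = C(6, 5) · 2^{1 − 10} = 6 · 1/512 = 3/256.
Numerically: E[X] ≈ 0.0117.

E[X] = C(6,5)·2^(1−C(5,2)) = 3/256 ≈ 0.0117.


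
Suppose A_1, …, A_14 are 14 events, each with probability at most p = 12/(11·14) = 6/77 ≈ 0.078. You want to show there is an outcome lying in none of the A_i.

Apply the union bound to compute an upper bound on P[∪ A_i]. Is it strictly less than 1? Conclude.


Union bound: P[∪_{i=1}^{14} A_i] ≤ Σ_i P[A_i] ≤ 14·p = 14·(6/77) = 12/11.
Numerically: 12/11 ≈ 1.091.
Is 12/11 < 1? NO.
Since the bound 12/11 is ≥ 1, the union bound is uninformative here; it does NOT by itself certify existence.

14·p = 12/11 ≈ 1.091; existence NOT certified by the union bound.


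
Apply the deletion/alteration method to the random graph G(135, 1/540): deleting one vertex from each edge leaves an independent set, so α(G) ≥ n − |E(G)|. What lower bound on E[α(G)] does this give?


E[|E(G)|] = C(135, 2)·p = 9045 · (1/540) = 67/4.
E[α(G)] ≥ n − E[|E(G)|] = 135 − 67/4 = 473/4.
Numerically: ≈ 118.250.
(This is only a lower bound; the true E[α(G)] may be larger.)

E[α(G)] ≥ 473/4 ≈ 118.250.


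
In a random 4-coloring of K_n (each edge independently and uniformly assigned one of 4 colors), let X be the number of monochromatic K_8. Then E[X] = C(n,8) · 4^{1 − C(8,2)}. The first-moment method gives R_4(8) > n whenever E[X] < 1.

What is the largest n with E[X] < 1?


We need C(n, 8) · 4^{1 − 28} < 1, i.e. C(n, 8) < 4^{28 − 1} = 18014398509481984.
Check values of n near the boundary:
  n = 406: C(406, 8) = 17082453897995850; 17082453897995850 < 18014398509481984? YES
  n = 407: C(407, 8) = 17424959239309050; 17424959239309050 < 18014398509481984? YES
  n = 408: C(408, 8) = 17773458424095231; 17773458424095231 < 18014398509481984? YES
  n = 409: C(409, 8) = 18128041135797879; 18128041135797879 < 18014398509481984? NO
The largest n with C(n, 8) < 18014398509481984 is n = 408 (where E[X] = 17773458424095231/18014398509481984 ≈ 0.98663). Hence R_4(8) > 408, i.e. R_4(8) ≥ 409.

Largest n = 408; hence R_4(8) > 408.


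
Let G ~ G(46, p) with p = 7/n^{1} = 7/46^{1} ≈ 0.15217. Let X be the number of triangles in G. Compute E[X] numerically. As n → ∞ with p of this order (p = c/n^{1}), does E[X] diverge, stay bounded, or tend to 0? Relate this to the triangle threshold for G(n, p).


Number of potential triangles: C(46, 3) = 15180.
Each occurs with probability p³ ≈ (0.15217)³ ≈ 3.5238761e-03.
By linearity: E[X] = C(46, 3)·p³ ≈ 15180 · 3.5238761e-03 ≈ 53.49244.
Here α = 1, so p = 7/n is exactly at the triangle threshold p ~ 1/n. Asymptotically E[X] → c³/6 = 7³/6 = 343/6 ≈ 57.16667, a bounded constant. In this regime the triangle count is asymptotically Poisson(c³/6).

E[X] ≈ 53.49244; in regime p = Θ(1/n^{1}) E[X] stays bounded (at the triangle threshold p ~ 1/n).


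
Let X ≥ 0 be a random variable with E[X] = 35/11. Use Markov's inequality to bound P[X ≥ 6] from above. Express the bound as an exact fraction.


μ = E[X] = 35/11, a = 6.
Markov: P[X ≥ 6] ≤ μ/a = (35/11)/6 = 35/66.
Numerically: ≈ 0.53030.
(Since a = 6 > μ = 3.18182, the bound 35/66 is < 1 and informative.)

P[X ≥ 6] ≤ 35/66 ≈ 0.53030.


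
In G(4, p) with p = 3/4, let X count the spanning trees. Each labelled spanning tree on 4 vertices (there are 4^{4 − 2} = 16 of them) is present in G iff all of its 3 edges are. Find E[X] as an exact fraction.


K_4 has 4^{4 − 2} = 16 labelled spanning trees.
For each such spanning tree H, let X_H = 1 if all 3 edges of H are present in G. Then P[X_H = 1] = p^{3} = (3/4)^{3} = 27/64.
Summing the indicators: E[X] = Σ_H E[X_H] = 16 · p^{3} = 16 · 27/64 = 27/4.
Numerically: E[X] ≈ 6.75.

E[X] = 16 · (3/4)^{3} = 27/4 ≈ 6.75.


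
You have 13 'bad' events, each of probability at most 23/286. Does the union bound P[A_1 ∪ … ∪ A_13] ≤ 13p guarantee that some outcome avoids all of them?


Union bound: P[∪_{i=1}^{13} A_i] ≤ Σ_i P[A_i] ≤ 13·p = 13·(23/286) = 23/22.
Numerically: 23/22 ≈ 1.0454545.
Is 23/22 < 1? NO.
Since the bound 23/22 is ≥ 1, the union bound is uninformative here; it does NOT by itself certify existence.

13·p = 23/22 ≈ 1.0454545; existence NOT certified by the union bound.


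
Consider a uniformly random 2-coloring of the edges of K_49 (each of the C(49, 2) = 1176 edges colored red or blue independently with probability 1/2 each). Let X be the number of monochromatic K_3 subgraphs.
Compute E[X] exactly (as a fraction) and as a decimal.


Let X = Σ_S X_S over the C(49, 3) = 18424 subsets S of size 3, where X_S = 1 if the K_3 on S is monochromatic.
For a fixed S, the K_3 on S has C(3, 2) = 3 edges. P[all 3 edges red] = (1/2)^3, and likewise for blue, so P[monochromatic] = 2·(1/2)^3 = 2^{1 − 3} = 1/4.
By linearity of expectation: E[X] = C(49, 3) · 2^{1 − 3} = 18424 · 1/4 = 4606.
Numerically: E[X] ≈ 4606.000.

E[X] = C(49,3)·2^(1−C(3,2)) = 4606 ≈ 4606.000.


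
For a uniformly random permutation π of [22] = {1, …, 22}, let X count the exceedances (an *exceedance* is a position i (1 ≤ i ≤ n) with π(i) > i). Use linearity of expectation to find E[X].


Write X = Σ_{i=1}^{22} X_i, where X_i = 1_{π(i) > i}.
For each fixed i, π(i) is uniform over {1, …, 22} (marginal of a uniform permutation), so P[π(i) > i] = (n − i)/n. Summing: Σ_{i=1}^{22} (n − i)/n = (0 + 1 + … + 21)/22 = 22(22 − 1)/(2·22) = (22 − 1)/2.
Hence E[X] = Σ_{i=1}^{22} (22 − i)/22 = 21/2 ≈ 10.50000.

E[X] = 21/2 = 10.50000.


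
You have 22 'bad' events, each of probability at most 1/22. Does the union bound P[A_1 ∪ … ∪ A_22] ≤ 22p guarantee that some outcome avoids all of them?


Union bound: P[∪_{i=1}^{22} A_i] ≤ Σ_i P[A_i] ≤ 22·p = 22·(1/22) = 1.
Numerically: 1 ≈ 1.0000.
Is 1 < 1? NO.
Since the bound 1 is ≥ 1, the union bound is uninformative here; it does NOT by itself certify existence.

22·p = 1 ≈ 1.0000; existence NOT certified by the union bound.


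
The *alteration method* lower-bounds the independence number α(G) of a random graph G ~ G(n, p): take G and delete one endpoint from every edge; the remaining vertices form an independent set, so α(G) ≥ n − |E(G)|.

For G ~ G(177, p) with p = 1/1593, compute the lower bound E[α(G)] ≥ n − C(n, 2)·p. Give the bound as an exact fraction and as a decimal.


E[|E(G)|] = C(177, 2)·p = 15576 · (1/1593) = 88/9.
E[α(G)] ≥ n − E[|E(G)|] = 177 − 88/9 = 1505/9.
Numerically: ≈ 167.222.
(This is only a lower bound; the true E[α(G)] may be larger.)

E[α(G)] ≥ 1505/9 ≈ 167.222.


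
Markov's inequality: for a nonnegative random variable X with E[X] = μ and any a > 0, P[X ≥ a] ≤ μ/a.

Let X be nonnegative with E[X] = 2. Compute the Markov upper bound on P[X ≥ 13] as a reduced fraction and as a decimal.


μ = E[X] = 2, a = 13.
Markov: P[X ≥ 13] ≤ μ/a = (2)/13 = 2/13.
Numerically: ≈ 0.153846.
(Since a = 13 > μ = 2.000000, the bound 2/13 is < 1 and informative.)

P[X ≥ 13] ≤ 2/13 ≈ 0.153846.


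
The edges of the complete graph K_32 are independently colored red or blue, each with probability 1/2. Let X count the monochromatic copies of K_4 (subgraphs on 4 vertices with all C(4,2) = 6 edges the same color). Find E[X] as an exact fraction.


Let X = Σ_S X_S over the C(32, 4) = 35960 subsets S of size 4, where X_S = 1 if the K_4 on S is monochromatic.
For a fixed S, the K_4 on S has C(4, 2) = 6 edges. P[all 6 edges red] = (1/2)^6, and likewise for blue, so P[monochromatic] = 2·(1/2)^6 = 2^{1 − 6} = 1/32.
By linearity of expectation: E[X] = C(32, 4) · 2^{1 − 6} = 35960 · 1/32 = 4495/4.
Numerically: E[X] ≈ 1123.750000.

E[X] = C(32,4)·2^(1−C(4,2)) = 4495/4 ≈ 1123.750000.


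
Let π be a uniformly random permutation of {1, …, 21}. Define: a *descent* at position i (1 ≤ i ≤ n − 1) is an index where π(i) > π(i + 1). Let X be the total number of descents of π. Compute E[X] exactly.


Write X = Σ X_I over i = 1, …, 20, with X_I the indicator of one descent.
There are 20 indicators.
For each fixed i, the pair (π(i), π(i+1)) is a uniformly random ordered pair of distinct values from {1, …, 21}; by symmetry P[π(i) > π(i+1)] = 1/2.
By linearity: E[X] = 20 · (1/2) = (21 − 1) · (1/2) = 10 ≈ 10.0000.

E[X] = 10 = 10.0000.


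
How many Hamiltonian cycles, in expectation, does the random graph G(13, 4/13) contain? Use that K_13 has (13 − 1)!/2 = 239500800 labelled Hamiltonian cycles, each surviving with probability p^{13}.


K_13 has (13 − 1)!/2 = 239500800 labelled Hamiltonian cycles.
For each such Hamiltonian cycle H, let X_H = 1 if all 13 edges of H are present in G. Then P[X_H = 1] = p^{13} = (4/13)^{13} = 67108864/302875106592253.
By linearity: E[X] = Σ_H E[X_H] = 239500800 · p^{13} = 239500800 · 67108864/302875106592253 = 16072626615091200/302875106592253.
Numerically: E[X] ≈ 53.1.

E[X] = 239500800 · (4/13)^{13} = 16072626615091200/302875106592253 ≈ 53.1.


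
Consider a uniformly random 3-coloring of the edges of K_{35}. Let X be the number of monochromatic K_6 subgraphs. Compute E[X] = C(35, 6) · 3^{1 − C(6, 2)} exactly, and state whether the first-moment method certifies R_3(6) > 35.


E[X] = C(35, 6) · 3^{1 − 15} = 1623160 · 3^{−14} = 1623160/4782969.
As a reduced fraction: E[X] = 1623160/4782969 ≈ 0.339362.
Is E[X] < 1? YES.
Since E[X] < 1, there exists a 3-coloring of K_{35} with no monochromatic K_6; hence R_3(6) > 35.

E[X] = 1623160/4782969 ≈ 0.339362; E[X] < 1, so R_3(6) > 35.


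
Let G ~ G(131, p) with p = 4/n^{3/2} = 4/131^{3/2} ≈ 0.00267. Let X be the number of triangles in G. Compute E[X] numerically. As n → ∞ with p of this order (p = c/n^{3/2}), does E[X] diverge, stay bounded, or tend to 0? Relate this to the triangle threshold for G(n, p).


Number of potential triangles: C(131, 3) = 366145.
Each occurs with probability p³ ≈ (0.00267)³ ≈ 1.89871e-08.
By linearity: E[X] = C(131, 3)·p³ ≈ 366145 · 1.89871e-08 ≈ 0.007.
Since α = 3/2 > 1, p = c/n^{3/2} = o(1/n) is below the triangle threshold p ~ 1/n. Asymptotically E[X] ~ (c³/6)·n^{3(1−α)} = (4³/6)·n^{-1.5} → 0, so by Markov's inequality G has no triangles w.h.p.

E[X] ≈ 0.007; in regime p = Θ(1/n^{3/2}) E[X] tends to 0 (below the triangle threshold p ~ 1/n).


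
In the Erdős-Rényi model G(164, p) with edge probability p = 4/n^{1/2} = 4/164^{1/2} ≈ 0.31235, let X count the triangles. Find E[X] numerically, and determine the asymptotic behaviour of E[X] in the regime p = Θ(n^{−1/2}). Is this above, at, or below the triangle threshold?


Number of potential triangles: C(164, 3) = 721764.
Each occurs with probability p³ ≈ (0.31235)³ ≈ 3.0472929e-02.
By linearity: E[X] = C(164, 3)·p³ ≈ 721764 · 3.0472929e-02 ≈ 21994.26323.
Since α = 1/2 < 1, p = c/n^{1/2} ≫ 1/n is above the triangle threshold p ~ 1/n. Asymptotically E[X] ~ (c³/6)·n^{3(1−α)} = (4³/6)·n^{1.5} → ∞; triangles are abundant w.h.p.

E[X] ≈ 21994.26323; in regime p = Θ(1/n^{1/2}) E[X] diverges (above the triangle threshold p ~ 1/n).


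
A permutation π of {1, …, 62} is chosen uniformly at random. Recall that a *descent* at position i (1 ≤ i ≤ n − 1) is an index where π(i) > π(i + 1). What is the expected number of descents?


Write X = Σ X_I over i = 1, …, 61, with X_I the indicator of one descent.
There are 61 indicators.
For each fixed i, the pair (π(i), π(i+1)) is a uniformly random ordered pair of distinct values from {1, …, 62}; by symmetry P[π(i) > π(i+1)] = 1/2.
By linearity: E[X] = 61 · (1/2) = (62 − 1) · (1/2) = 61/2 ≈ 30.500000.

E[X] = 61/2 = 30.500000.


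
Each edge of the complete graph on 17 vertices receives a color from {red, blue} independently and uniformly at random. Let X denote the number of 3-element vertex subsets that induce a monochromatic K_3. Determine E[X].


Let X = Σ_S X_S over the C(17, 3) = 680 subsets S of size 3, where X_S = 1 if the K_3 on S is monochromatic.
For a fixed S, the K_3 on S has C(3, 2) = 3 edges. P[all 3 edges red] = (1/2)^3, and likewise for blue, so P[monochromatic] = 2·(1/2)^3 = 2^{1 − 3} = 1/4.
By linearity: E[X] = C(17, 3) · 2^{1 − 3} = 680 · 1/4 = 170.
Numerically: E[X] ≈ 170.000.

E[X] = C(17,3)·2^(1−C(3,2)) = 170 ≈ 170.000.


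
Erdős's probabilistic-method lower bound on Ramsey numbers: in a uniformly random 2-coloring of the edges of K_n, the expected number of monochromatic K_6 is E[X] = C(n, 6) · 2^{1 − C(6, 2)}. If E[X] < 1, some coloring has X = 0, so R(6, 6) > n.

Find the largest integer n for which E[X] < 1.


We need C(n, 6) · 2^{1 − 15} < 1, i.e. C(n, 6) < 2^{15 − 1} = 16384.
Check values of n near the boundary:
  n = 15: C(15, 6) = 5005; 5005 < 16384? YES
  n = 16: C(16, 6) = 8008; 8008 < 16384? YES
  n = 17: C(17, 6) = 12376; 12376 < 16384? YES
  n = 18: C(18, 6) = 18564; 18564 < 16384? NO
  n = 19: C(19, 6) = 27132; 27132 < 16384? NO
The largest n with C(n, 6) < 16384 is n = 17 (where E[X] = 1547/2048 ≈ 0.75537). Hence R(6, 6) > 17, i.e. R(6, 6) ≥ 18.

Largest n = 17; hence R(6, 6) > 17.


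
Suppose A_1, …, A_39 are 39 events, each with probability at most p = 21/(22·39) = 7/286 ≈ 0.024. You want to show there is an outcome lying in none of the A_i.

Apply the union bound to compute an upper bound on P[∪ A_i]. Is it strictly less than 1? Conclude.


Union bound: P[∪_{i=1}^{39} A_i] ≤ Σ_i P[A_i] ≤ 39·p = 39·(7/286) = 21/22.
Numerically: 21/22 ≈ 0.955.
Is 21/22 < 1? YES.
Since P[∪ A_i] ≤ 21/22 < 1, the complement has P[∩ A_i^c] ≥ 1 − 21/22 = 1/22 > 0, so some outcome avoids every A_i.

39·p = 21/22 ≈ 0.955; existence CERTIFIED by the union bound.


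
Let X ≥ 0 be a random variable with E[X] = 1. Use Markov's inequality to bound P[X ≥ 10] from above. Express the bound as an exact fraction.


μ = E[X] = 1, a = 10.
Markov: P[X ≥ 10] ≤ μ/a = (1)/10 = 1/10.
Numerically: ≈ 0.100000.
(Since a = 10 > μ = 1.000000, the bound 1/10 is < 1 and informative.)

P[X ≥ 10] ≤ 1/10 ≈ 0.100000.


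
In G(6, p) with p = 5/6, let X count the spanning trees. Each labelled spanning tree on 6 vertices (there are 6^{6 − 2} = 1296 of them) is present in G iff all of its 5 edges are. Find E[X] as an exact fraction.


K_6 has 6^{6 − 2} = 1296 labelled spanning trees.
For each such spanning tree H, let X_H = 1 if all 5 edges of H are present in G. Then P[X_H = 1] = p^{5} = (5/6)^{5} = 3125/7776.
By linearity: E[X] = Σ_H E[X_H] = 1296 · p^{5} = 1296 · 3125/7776 = 3125/6.
Numerically: E[X] ≈ 520.833.

E[X] = 1296 · (5/6)^{5} = 3125/6 ≈ 520.833.


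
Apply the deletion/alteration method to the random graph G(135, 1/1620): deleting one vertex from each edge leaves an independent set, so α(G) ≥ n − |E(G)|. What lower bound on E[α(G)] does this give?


E[|E(G)|] = C(135, 2)·p = 9045 · (1/1620) = 67/12.
E[α(G)] ≥ n − E[|E(G)|] = 135 − 67/12 = 1553/12.
Numerically: ≈ 129.4167.
(This is only a lower bound; the true E[α(G)] may be larger.)

E[α(G)] ≥ 1553/12 ≈ 129.4167.


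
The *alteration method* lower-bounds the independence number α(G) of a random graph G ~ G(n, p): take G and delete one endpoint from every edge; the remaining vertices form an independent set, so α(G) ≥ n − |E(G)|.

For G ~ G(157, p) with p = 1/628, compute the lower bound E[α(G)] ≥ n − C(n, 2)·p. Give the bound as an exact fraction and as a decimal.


E[|E(G)|] = C(157, 2)·p = 12246 · (1/628) = 39/2.
E[α(G)] ≥ n − E[|E(G)|] = 157 − 39/2 = 275/2.
Numerically: ≈ 137.50000.
(This is only a lower bound; the true E[α(G)] may be larger.)

E[α(G)] ≥ 275/2 ≈ 137.50000.


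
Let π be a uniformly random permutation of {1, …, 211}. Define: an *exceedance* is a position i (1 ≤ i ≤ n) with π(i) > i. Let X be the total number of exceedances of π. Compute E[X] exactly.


Write X = Σ_{i=1}^{211} X_i, where X_i = 1_{π(i) > i}.
For each fixed i, π(i) is uniform over {1, …, 211} (marginal of a uniform permutation), so P[π(i) > i] = (n − i)/n. Summing: Σ_{i=1}^{211} (n − i)/n = (0 + 1 + … + 210)/211 = 211(211 − 1)/(2·211) = (211 − 1)/2.
Hence E[X] = Σ_{i=1}^{211} (211 − i)/211 = 105 ≈ 105.0000.

E[X] = 105 = 105.0000.


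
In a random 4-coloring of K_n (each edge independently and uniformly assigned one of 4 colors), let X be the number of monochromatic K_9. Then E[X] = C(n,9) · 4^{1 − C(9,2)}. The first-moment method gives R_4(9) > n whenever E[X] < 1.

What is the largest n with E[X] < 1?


We need C(n, 9) · 4^{1 − 36} < 1, i.e. C(n, 9) < 4^{36 − 1} = 1180591620717411303424.
Check values of n near the boundary:
  n = 909: C(909, 9) = 1122169012923711463931; 1122169012923711463931 < 1180591620717411303424? YES
  n = 910: C(910, 9) = 1133378248346922788210; 1133378248346922788210 < 1180591620717411303424? YES
  n = 911: C(911, 9) = 1144686900492291197405; 1144686900492291197405 < 1180591620717411303424? YES
  n = 912: C(912, 9) = 1156095740032081475120; 1156095740032081475120 < 1180591620717411303424? YES
  n = 913: C(913, 9) = 1167605542753639808390; 1167605542753639808390 < 1180591620717411303424? YES
  n = 914: C(914, 9) = 1179217089587653905932; 1179217089587653905932 < 1180591620717411303424? YES
  n = 915: C(915, 9) = 1190931166636537885130; 1190931166636537885130 < 1180591620717411303424? NO
  n = 916: C(916, 9) = 1202748565202942340440; 1202748565202942340440 < 1180591620717411303424? NO
The largest n with C(n, 9) < 1180591620717411303424 is n = 914 (where E[X] = 294804272396913476483/295147905179352825856 ≈ 0.99884). Hence R_4(9) > 914, i.e. R_4(9) ≥ 915.

Largest n = 914; hence R_4(9) > 914.


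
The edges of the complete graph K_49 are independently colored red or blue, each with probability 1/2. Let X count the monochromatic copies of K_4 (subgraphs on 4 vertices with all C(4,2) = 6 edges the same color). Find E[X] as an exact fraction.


Let X = Σ_S X_S over the C(49, 4) = 211876 subsets S of size 4, where X_S = 1 if the K_4 on S is monochromatic.
For a fixed S, the K_4 on S has C(4, 2) = 6 edges. P[all 6 edges red] = (1/2)^6, and likewise for blue, so P[monochromatic] = 2·(1/2)^6 = 2^{1 − 6} = 1/32.
By linearity: E[X] = C(49, 4) · 2^{1 − 6} = 211876 · 1/32 = 52969/8.
Numerically: E[X] ≈ 6621.125.

E[X] = C(49,4)·2^(1−C(4,2)) = 52969/8 ≈ 6621.125.


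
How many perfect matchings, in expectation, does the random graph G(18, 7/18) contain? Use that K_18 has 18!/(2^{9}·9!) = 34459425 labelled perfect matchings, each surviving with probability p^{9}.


K_18 has 18!/(2^{9}·9!) = 34459425 labelled perfect matchings.
For each such perfect matching H, let X_H = 1 if all 9 edges of H are present in G. Then P[X_H = 1] = p^{9} = (7/18)^{9} = 40353607/198359290368.
Summing the indicators: E[X] = Σ_H E[X_H] = 34459425 · p^{9} = 34459425 · 40353607/198359290368 = 17167433257975/2448880128.
Numerically: E[X] ≈ 7.01e+03.

E[X] = 34459425 · (7/18)^{9} = 17167433257975/2448880128 ≈ 7.01e+03.


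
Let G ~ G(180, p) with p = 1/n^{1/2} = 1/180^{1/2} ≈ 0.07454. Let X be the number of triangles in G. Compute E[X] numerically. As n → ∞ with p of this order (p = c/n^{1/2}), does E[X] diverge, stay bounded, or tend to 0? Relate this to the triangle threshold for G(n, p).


Number of potential triangles: C(180, 3) = 955860.
Each occurs with probability p³ ≈ (0.07454)³ ≈ 4.140867e-04.
By linearity: E[X] = C(180, 3)·p³ ≈ 955860 · 4.140867e-04 ≈ 395.8089.
Since α = 1/2 < 1, p = c/n^{1/2} ≫ 1/n is above the triangle threshold p ~ 1/n. Asymptotically E[X] ~ (c³/6)·n^{3(1−α)} = (1³/6)·n^{1.5} → ∞; triangles are abundant w.h.p.

E[X] ≈ 395.8089; in regime p = Θ(1/n^{1/2}) E[X] diverges (above the triangle threshold p ~ 1/n).


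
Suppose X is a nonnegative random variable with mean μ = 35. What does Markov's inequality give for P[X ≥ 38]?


μ = E[X] = 35, a = 38.
Markov: P[X ≥ 38] ≤ μ/a = (35)/38 = 35/38.
Numerically: ≈ 0.921.
(Since a = 38 > μ = 35.000, the bound 35/38 is < 1 and informative.)

P[X ≥ 38] ≤ 35/38 ≈ 0.921.


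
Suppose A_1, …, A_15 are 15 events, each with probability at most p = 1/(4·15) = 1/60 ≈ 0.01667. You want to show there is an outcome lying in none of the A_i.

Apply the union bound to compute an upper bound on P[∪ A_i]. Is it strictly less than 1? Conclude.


Union bound: P[∪_{i=1}^{15} A_i] ≤ Σ_i P[A_i] ≤ 15·p = 15·(1/60) = 1/4.
Numerically: 1/4 ≈ 0.25000.
Is 1/4 < 1? YES.
Since P[∪ A_i] ≤ 1/4 < 1, the complement has P[∩ A_i^c] ≥ 1 − 1/4 = 3/4 > 0, so some outcome avoids every A_i.

15·p = 1/4 ≈ 0.25000; existence CERTIFIED by the union bound.


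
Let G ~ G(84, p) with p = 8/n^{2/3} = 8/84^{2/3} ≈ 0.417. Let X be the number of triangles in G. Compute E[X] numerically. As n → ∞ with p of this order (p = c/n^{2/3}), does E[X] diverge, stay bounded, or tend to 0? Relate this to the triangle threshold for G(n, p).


Number of potential triangles: C(84, 3) = 95284.
Each occurs with probability p³ ≈ (0.417)³ ≈ 7.25624e-02.
By linearity: E[X] = C(84, 3)·p³ ≈ 95284 · 7.25624e-02 ≈ 6914.032.
Since α = 2/3 < 1, p = c/n^{2/3} ≫ 1/n is above the triangle threshold p ~ 1/n. Asymptotically E[X] ~ (c³/6)·n^{3(1−α)} = (8³/6)·n^{1} → ∞; triangles are abundant w.h.p.

E[X] ≈ 6914.032; in regime p = Θ(1/n^{2/3}) E[X] diverges (above the triangle threshold p ~ 1/n).


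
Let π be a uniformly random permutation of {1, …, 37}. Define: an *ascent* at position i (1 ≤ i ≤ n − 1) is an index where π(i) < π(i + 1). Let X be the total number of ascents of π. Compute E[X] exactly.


Write X = Σ X_I over i = 1, …, 36, with X_I the indicator of one ascent.
There are 36 indicators.
For each fixed i, the pair (π(i), π(i+1)) is a uniformly random ordered pair of distinct values from {1, …, 37}; by symmetry P[π(i) < π(i+1)] = 1/2.
By linearity: E[X] = 36 · (1/2) = (37 − 1) · (1/2) = 18 ≈ 18.00000.

E[X] = 18 = 18.00000.


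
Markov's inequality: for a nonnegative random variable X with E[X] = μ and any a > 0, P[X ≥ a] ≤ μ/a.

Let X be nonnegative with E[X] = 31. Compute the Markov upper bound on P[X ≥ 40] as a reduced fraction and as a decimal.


μ = E[X] = 31, a = 40.
Markov: P[X ≥ 40] ≤ μ/a = (31)/40 = 31/40.
Numerically: ≈ 0.775000.
(Since a = 40 > μ = 31.000000, the bound 31/40 is < 1 and informative.)

P[X ≥ 40] ≤ 31/40 ≈ 0.775000.


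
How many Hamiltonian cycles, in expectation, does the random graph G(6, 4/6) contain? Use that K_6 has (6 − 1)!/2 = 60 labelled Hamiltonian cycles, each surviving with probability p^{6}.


K_6 has (6 − 1)!/2 = 60 labelled Hamiltonian cycles.
For each such Hamiltonian cycle H, let X_H = 1 if all 6 edges of H are present in G. Then P[X_H = 1] = p^{6} = (2/3)^{6} = 64/729.
By linearity of expectation: E[X] = Σ_H E[X_H] = 60 · p^{6} = 60 · 64/729 = 1280/243.
Numerically: E[X] ≈ 5.2675.

E[X] = 60 · (2/3)^{6} = 1280/243 ≈ 5.2675.


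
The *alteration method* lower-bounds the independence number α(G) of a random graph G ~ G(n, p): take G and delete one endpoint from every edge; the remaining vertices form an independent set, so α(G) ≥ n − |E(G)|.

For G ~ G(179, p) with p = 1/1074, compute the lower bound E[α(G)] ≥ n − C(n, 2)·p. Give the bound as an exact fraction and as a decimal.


E[|E(G)|] = C(179, 2)·p = 15931 · (1/1074) = 89/6.
E[α(G)] ≥ n − E[|E(G)|] = 179 − 89/6 = 985/6.
Numerically: ≈ 164.166667.
(This is only a lower bound; the true E[α(G)] may be larger.)

E[α(G)] ≥ 985/6 ≈ 164.166667.


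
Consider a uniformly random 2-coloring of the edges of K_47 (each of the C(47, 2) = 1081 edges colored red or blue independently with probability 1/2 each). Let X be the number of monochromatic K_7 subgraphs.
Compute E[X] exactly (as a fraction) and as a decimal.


Let X = Σ_S X_S over the C(47, 7) = 62891499 subsets S of size 7, where X_S = 1 if the K_7 on S is monochromatic.
For a fixed S, the K_7 on S has C(7, 2) = 21 edges. P[all 21 edges red] = (1/2)^21, and likewise for blue, so P[monochromatic] = 2·(1/2)^21 = 2^{1 − 21} = 1/1048576.
By linearity: E[X] = C(47, 7) · 2^{1 − 21} = 62891499 · 1/1048576 = 62891499/1048576.
Numerically: E[X] ≈ 59.97801.

E[X] = C(47,7)·2^(1−C(7,2)) = 62891499/1048576 ≈ 59.97801.


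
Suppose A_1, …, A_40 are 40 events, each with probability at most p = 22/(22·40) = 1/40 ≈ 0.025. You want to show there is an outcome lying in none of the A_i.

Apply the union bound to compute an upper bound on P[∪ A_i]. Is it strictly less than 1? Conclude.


Union bound: P[∪_{i=1}^{40} A_i] ≤ Σ_i P[A_i] ≤ 40·p = 40·(1/40) = 1.
Numerically: 1 ≈ 1.000.
Is 1 < 1? NO.
Since the bound 1 is ≥ 1, the union bound is uninformative here; it does NOT by itself certify existence.

40·p = 1 ≈ 1.000; existence NOT certified by the union bound.


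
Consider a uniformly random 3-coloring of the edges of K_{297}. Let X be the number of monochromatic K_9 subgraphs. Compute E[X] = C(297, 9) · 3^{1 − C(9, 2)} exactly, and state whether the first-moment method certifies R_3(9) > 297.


E[X] = C(297, 9) · 3^{1 − 36} = 43842345008337645 · 3^{−35} = 43842345008337645/50031545098999707.
As a reduced fraction: E[X] = 14614115002779215/16677181699666569 ≈ 0.87629.
Is E[X] < 1? YES.
Since E[X] < 1, there exists a 3-coloring of K_{297} with no monochromatic K_9; hence R_3(9) > 297.

E[X] = 14614115002779215/16677181699666569 ≈ 0.87629; E[X] < 1, so R_3(9) > 297.


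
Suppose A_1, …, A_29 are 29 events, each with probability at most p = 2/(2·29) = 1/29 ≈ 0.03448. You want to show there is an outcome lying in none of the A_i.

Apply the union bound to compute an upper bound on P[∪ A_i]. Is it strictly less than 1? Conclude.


Union bound: P[∪_{i=1}^{29} A_i] ≤ Σ_i P[A_i] ≤ 29·p = 29·(1/29) = 1.
Numerically: 1 ≈ 1.00000.
Is 1 < 1? NO.
Since the bound 1 is ≥ 1, the union bound is uninformative here; it does NOT by itself certify existence.

29·p = 1 ≈ 1.00000; existence NOT certified by the union bound.


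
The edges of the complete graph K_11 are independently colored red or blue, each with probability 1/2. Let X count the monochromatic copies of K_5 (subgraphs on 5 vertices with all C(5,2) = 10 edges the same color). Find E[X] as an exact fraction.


Let X = Σ_S X_S over the C(11, 5) = 462 subsets S of size 5, where X_S = 1 if the K_5 on S is monochromatic.
For a fixed S, the K_5 on S has C(5, 2) = 10 edges. P[all 10 edges red] = (1/2)^10, and likewise for blue, so P[monochromatic] = 2·(1/2)^10 = 2^{1 − 10} = 1/512.
By linearity of expectation: E[X] = C(11, 5) · 2^{1 − 10} = 462 · 1/512 = 231/256.
Numerically: E[X] ≈ 0.90234.

E[X] = C(11,5)·2^(1−C(5,2)) = 231/256 ≈ 0.90234.


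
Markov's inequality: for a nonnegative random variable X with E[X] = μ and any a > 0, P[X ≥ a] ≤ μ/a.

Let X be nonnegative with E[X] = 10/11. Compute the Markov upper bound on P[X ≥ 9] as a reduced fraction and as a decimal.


μ = E[X] = 10/11, a = 9.
Markov: P[X ≥ 9] ≤ μ/a = (10/11)/9 = 10/99.
Numerically: ≈ 0.101010.
(Since a = 9 > μ = 0.909091, the bound 10/99 is < 1 and informative.)

P[X ≥ 9] ≤ 10/99 ≈ 0.101010.


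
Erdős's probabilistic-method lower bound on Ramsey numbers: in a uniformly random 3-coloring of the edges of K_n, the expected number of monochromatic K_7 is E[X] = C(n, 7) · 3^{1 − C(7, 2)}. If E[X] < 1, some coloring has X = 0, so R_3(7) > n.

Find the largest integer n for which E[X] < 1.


We need C(n, 7) · 3^{1 − 21} < 1, i.e. C(n, 7) < 3^{21 − 1} = 3486784401.
Check values of n near the boundary:
  n = 78: C(78, 7) = 2641902120; 2641902120 < 3486784401? YES
  n = 79: C(79, 7) = 2898753715; 2898753715 < 3486784401? YES
  n = 80: C(80, 7) = 3176716400; 3176716400 < 3486784401? YES
  n = 81: C(81, 7) = 3477216600; 3477216600 < 3486784401? YES
  n = 82: C(82, 7) = 3801756816; 3801756816 < 3486784401? NO
The largest n with C(n, 7) < 3486784401 is n = 81 (where E[X] = 42928600/43046721 ≈ 0.99726). Hence R_3(7) > 81, i.e. R_3(7) ≥ 82.

Largest n = 81; hence R_3(7) > 81.


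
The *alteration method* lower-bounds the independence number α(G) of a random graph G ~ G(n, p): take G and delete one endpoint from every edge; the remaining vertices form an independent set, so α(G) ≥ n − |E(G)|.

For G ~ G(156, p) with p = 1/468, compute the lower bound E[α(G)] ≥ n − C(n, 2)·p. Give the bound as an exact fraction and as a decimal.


E[|E(G)|] = C(156, 2)·p = 12090 · (1/468) = 155/6.
E[α(G)] ≥ n − E[|E(G)|] = 156 − 155/6 = 781/6.
Numerically: ≈ 130.167.
(This is only a lower bound; the true E[α(G)] may be larger.)

E[α(G)] ≥ 781/6 ≈ 130.167.


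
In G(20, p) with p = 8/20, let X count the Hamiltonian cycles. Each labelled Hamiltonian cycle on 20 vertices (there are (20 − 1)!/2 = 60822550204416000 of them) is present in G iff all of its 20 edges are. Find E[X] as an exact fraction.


K_20 has (20 − 1)!/2 = 60822550204416000 labelled Hamiltonian cycles.
For each such Hamiltonian cycle H, let X_H = 1 if all 20 edges of H are present in G. Then P[X_H = 1] = p^{20} = (2/5)^{20} = 1048576/95367431640625.
By linearity: E[X] = Σ_H E[X_H] = 60822550204416000 · p^{20} = 60822550204416000 · 1048576/95367431640625 = 510216531225165692928/762939453125.
Numerically: E[X] ≈ 6.68751e+08.

E[X] = 60822550204416000 · (2/5)^{20} = 510216531225165692928/762939453125 ≈ 6.68751e+08.
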